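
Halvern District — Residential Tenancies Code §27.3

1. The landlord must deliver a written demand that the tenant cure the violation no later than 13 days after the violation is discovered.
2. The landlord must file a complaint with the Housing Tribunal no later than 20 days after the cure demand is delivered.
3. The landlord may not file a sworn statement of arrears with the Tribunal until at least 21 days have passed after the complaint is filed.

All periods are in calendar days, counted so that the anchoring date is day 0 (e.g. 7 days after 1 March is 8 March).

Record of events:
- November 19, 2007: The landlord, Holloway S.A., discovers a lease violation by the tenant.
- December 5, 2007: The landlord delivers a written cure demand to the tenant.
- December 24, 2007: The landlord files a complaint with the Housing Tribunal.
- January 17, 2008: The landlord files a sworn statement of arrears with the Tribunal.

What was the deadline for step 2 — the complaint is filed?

Step 2 runs from December 5, 2007, when the cure demand is delivered. 20 days after December 5, 2007 is December 25, 2007.

December 25, 2007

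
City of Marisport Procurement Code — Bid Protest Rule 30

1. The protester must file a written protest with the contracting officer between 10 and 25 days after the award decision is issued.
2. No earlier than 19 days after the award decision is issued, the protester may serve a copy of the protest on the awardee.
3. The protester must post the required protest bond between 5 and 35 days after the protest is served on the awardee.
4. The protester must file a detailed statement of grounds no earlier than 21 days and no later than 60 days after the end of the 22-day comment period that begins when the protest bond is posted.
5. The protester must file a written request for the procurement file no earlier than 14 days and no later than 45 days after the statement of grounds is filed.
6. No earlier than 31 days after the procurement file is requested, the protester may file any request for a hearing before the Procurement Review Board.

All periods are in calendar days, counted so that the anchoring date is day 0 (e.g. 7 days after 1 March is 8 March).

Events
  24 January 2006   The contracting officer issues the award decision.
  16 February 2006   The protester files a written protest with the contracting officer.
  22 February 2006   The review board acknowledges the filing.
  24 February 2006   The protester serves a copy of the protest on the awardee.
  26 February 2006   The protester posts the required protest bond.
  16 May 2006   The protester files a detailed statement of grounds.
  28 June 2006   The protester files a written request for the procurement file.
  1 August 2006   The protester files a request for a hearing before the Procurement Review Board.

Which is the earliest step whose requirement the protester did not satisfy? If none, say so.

Step 3

Step 1: the window is 10–25 days after 24 January 2006 (when the award decision is issued), so 3 February 2006 through 18 February 2006; 16 February 2006 falls inside that range.
Step 2: the earliest permitted date is 19 days after 24 January 2006 (when the award decision is issued), i.e. 12 February 2006; done 24 February 2006, after the minimum wait.
Step 3: the window is 5–35 days after 24 February 2006 (when the protest is served on the awardee), so 1 March 2006 through 31 March 2006; 26 February 2006 is 3 days too early.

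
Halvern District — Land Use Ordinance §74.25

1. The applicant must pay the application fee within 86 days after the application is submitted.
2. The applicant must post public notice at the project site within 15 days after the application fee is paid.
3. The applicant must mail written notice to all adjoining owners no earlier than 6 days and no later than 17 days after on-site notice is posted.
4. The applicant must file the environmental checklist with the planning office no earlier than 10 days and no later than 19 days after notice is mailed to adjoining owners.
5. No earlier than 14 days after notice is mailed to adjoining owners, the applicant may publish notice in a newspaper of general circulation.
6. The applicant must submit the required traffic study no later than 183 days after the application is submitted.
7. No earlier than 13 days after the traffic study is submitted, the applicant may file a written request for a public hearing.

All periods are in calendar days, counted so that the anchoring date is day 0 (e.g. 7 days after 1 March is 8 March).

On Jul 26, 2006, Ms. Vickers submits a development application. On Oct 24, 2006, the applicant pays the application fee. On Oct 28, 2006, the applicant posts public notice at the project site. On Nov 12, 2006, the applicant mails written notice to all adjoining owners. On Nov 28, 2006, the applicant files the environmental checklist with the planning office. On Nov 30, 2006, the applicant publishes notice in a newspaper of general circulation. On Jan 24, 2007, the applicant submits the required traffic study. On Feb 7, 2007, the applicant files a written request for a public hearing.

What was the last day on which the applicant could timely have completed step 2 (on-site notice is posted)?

Nov 8, 2006

Step 2 runs from Oct 24, 2006, when the application fee is paid. 15 days after Oct 24, 2006 is Nov 8, 2006.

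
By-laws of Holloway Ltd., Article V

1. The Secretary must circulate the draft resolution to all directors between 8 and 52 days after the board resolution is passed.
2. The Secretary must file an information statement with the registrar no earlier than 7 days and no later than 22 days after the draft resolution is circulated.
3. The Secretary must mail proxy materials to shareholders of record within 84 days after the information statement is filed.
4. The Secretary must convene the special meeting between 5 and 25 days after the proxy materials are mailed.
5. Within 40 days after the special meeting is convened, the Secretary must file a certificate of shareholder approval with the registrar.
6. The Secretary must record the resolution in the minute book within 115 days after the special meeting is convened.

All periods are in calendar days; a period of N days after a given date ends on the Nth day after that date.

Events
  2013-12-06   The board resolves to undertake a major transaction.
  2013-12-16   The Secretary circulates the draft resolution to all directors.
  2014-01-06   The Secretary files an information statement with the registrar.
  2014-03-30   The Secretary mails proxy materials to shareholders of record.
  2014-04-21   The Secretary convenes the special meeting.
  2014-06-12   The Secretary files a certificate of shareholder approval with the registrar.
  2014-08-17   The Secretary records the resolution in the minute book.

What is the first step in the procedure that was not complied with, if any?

Step 5

Step 1: the window is 8–52 days after 2013-12-06 (when the board resolution is passed), so 2013-12-14 through 2014-01-27; done 2013-12-16, which is between those dates.
Step 2: the window is 7–22 days after 2013-12-16 (when the draft resolution is circulated), so 2013-12-23 through 2014-01-07; done 2014-01-06, which is between those dates.
Step 3: 84 days after 2014-01-06 (when the information statement is filed) is 2014-03-31; done 2014-03-30 — timely.
Step 4: the window is 5–25 days after 2014-03-30 (when the proxy materials are mailed), so 2014-04-04 through 2014-04-24; done 2014-04-21 — within the window.
Step 5: 40 days after 2014-04-21 (when the special meeting is convened) is 2014-05-31; done 2014-06-12 — 12 days late.
The analysis stops there.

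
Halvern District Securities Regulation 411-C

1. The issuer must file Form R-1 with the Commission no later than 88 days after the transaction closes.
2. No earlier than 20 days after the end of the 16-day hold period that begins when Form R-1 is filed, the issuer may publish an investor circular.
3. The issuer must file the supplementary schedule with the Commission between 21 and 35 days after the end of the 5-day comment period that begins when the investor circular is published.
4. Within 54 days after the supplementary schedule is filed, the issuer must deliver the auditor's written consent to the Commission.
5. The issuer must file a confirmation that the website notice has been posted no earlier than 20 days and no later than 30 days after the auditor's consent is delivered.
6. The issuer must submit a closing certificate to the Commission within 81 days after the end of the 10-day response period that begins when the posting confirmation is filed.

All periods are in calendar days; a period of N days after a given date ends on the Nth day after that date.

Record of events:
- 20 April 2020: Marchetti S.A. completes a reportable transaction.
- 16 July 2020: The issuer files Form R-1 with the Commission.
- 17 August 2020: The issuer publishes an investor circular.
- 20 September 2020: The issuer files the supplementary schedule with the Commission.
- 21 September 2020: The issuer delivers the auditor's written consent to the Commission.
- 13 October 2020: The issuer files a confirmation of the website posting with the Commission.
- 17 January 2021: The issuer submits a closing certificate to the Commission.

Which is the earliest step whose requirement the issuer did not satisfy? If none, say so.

Step 1: 88 days after 20 April 2020 (when the transaction closes) is 17 July 2020; 16 July 2020 is within that limit.
Step 2: the earliest permitted date is 20 days after 1 August 2020 (end of the 16-day hold period, which began when Form R-1 is filed on 16 July 2020), i.e. 21 August 2020; done 17 August 2020 — 4 days too early.

Step 2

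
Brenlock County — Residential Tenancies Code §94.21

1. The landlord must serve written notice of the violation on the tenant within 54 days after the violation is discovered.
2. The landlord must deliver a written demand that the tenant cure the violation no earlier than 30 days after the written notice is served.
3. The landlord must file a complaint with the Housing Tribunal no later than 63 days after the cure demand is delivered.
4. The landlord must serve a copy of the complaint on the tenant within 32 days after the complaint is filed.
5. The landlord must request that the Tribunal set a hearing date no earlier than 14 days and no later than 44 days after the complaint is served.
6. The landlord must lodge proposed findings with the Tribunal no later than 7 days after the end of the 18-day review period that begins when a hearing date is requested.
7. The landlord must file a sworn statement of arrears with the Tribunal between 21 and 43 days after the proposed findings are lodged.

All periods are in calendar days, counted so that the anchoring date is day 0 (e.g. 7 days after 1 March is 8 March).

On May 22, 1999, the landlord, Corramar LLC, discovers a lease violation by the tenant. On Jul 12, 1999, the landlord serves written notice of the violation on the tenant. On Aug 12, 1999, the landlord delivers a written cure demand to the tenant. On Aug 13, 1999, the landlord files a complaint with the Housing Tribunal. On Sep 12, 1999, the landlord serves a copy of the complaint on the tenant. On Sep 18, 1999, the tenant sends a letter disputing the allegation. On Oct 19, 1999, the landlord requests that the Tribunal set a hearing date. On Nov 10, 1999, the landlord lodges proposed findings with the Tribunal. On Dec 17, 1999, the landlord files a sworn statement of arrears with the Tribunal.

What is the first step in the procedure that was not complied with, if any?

Step 1 — counting 54 days from May 22, 1999 (when the violation is discovered) gives a deadline of Jul 15, 1999; done Jul 12, 1999 — timely.
Step 2 — must wait 30 days from Jul 12, 1999 (when the written notice is served), so not before Aug 11, 1999; Aug 12, 1999 is on or after that date.
Step 3 — counting 63 days from Aug 12, 1999 (when the cure demand is delivered) gives a deadline of Oct 14, 1999; completed Aug 13, 1999, before the deadline.
Step 4 — counting 32 days from Aug 13, 1999 (when the complaint is filed) gives a deadline of Sep 14, 1999; done Sep 12, 1999 — timely.
Step 5 — 14 and 44 days from Sep 12, 1999 (when the complaint is served) are Sep 26, 1999 and Oct 26, 1999 respectively; Oct 19, 1999 falls inside that range.
Step 6 — counting 7 days from Nov 6, 1999 (end of the 18-day review period, which began when a hearing date is requested on Oct 19, 1999) gives a deadline of Nov 13, 1999; done Nov 10, 1999 — timely.
Step 7 — 21 and 43 days from Nov 10, 1999 (when the proposed findings are lodged) are Dec 1, 1999 and Dec 23, 1999 respectively; Dec 17, 1999 falls inside that range.

None — every step was satisfied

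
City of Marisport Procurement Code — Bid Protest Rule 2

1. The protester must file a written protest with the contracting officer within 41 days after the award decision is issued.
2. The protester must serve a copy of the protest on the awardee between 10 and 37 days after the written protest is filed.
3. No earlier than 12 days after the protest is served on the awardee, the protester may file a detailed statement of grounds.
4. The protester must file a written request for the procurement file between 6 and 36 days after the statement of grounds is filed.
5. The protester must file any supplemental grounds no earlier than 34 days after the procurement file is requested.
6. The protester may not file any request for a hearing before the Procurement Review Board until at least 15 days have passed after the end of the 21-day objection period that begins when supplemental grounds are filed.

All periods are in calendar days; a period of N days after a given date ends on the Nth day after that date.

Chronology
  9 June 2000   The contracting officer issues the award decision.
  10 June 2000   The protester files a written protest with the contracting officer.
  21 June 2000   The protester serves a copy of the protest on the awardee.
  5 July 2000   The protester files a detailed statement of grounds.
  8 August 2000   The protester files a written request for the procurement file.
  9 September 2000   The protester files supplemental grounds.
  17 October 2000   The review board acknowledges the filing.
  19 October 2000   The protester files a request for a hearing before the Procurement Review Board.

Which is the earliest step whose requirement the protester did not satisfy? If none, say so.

Step 1 — counting 41 days from 9 June 2000 (when the award decision is issued) gives a deadline of 20 July 2000; done 10 June 2000 — timely.
Step 2 — 10 and 37 days from 10 June 2000 (when the written protest is filed) are 20 June 2000 and 17 July 2000 respectively; done 21 June 2000 — within the window.
Step 3 — must wait 12 days from 21 June 2000 (when the protest is served on the awardee), so not before 3 July 2000; done 5 July 2000, after the minimum wait.
Step 4 — 6 and 36 days from 5 July 2000 (when the statement of grounds is filed) are 11 July 2000 and 10 August 2000 respectively; 8 August 2000 falls inside that range.
Step 5 — must wait 34 days from 8 August 2000 (when the procurement file is requested), so not before 11 September 2000; done 9 September 2000 — 2 days too early.
No need to go further; step 5 was not satisfied.

Step 5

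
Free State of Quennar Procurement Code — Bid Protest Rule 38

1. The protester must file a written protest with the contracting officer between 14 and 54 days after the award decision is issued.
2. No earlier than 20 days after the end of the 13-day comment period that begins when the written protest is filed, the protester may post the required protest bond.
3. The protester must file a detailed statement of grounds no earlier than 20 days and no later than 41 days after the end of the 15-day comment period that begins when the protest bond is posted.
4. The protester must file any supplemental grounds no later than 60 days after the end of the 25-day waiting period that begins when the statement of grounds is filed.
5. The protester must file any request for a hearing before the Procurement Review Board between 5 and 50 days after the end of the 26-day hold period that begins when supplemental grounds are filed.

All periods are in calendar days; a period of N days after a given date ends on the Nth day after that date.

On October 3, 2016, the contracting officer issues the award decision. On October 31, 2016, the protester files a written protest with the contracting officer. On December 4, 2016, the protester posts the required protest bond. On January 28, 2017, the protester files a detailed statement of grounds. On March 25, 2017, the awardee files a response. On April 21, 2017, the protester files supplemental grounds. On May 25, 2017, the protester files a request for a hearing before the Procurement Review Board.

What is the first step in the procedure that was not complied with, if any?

Step 1 — 14 and 54 days from October 3, 2016 (when the award decision is issued) are October 17, 2016 and November 26, 2016 respectively; done October 31, 2016, which is between those dates.
Step 2 — must wait 20 days from November 13, 2016 (end of the 13-day comment period, which began when the written protest is filed on October 31, 2016), so not before December 3, 2016; done December 4, 2016 — permitted.
Step 3 — 20 and 41 days from December 19, 2016 (end of the 15-day comment period, which began when the protest bond is posted on December 4, 2016) are January 8, 2017 and January 29, 2017 respectively; done January 28, 2017, which is between those dates.
Step 4 — counting 60 days from February 22, 2017 (end of the 25-day waiting period, which began when the statement of grounds is filed on January 28, 2017) gives a deadline of April 23, 2017; done April 21, 2017 — timely.
Step 5 — 5 and 50 days from May 17, 2017 (end of the 26-day hold period, which began when supplemental grounds are filed on April 21, 2017) are May 22, 2017 and July 6, 2017 respectively; done May 25, 2017, which is between those dates.

None — every step was satisfied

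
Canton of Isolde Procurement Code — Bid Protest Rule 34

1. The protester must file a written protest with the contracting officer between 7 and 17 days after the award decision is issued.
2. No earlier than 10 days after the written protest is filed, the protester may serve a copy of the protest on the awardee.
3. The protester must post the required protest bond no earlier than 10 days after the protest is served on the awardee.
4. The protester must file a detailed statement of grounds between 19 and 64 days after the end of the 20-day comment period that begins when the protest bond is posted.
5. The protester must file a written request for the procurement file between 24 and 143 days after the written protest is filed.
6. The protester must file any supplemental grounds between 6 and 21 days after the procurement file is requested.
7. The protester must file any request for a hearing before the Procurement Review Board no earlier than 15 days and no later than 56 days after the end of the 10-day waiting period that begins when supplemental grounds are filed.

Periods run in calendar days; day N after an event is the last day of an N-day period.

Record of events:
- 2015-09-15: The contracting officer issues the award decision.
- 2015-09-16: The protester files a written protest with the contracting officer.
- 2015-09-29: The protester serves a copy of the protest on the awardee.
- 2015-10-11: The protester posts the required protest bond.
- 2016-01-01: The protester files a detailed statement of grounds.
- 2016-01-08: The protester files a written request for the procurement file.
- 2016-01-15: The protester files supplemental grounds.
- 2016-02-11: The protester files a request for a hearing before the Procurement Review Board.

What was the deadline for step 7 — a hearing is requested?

Supplemental grounds are filed on 2016-01-15; the 10-day waiting period therefore ends 2016-01-25, and step 7 runs from that date. The window is 15–56 days after 2016-01-25; it closes on 2016-03-21.

2016-03-21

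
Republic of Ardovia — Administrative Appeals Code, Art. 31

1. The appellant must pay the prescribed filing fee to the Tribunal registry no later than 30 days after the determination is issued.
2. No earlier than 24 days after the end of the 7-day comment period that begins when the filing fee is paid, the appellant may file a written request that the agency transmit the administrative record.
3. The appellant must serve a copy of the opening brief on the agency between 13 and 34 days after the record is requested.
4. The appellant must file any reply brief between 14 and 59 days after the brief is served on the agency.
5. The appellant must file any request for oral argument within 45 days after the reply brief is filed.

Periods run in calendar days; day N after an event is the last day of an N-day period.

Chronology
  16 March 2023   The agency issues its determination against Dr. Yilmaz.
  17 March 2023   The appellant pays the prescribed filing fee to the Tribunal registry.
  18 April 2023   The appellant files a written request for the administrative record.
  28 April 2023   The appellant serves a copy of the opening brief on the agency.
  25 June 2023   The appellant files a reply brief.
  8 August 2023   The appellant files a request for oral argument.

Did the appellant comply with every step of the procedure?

Step 1 — counting 30 days from 16 March 2023 (when the determination is issued) gives a deadline of 15 April 2023; completed 17 March 2023, before the deadline.
Step 2 — must wait 24 days from 24 March 2023 (end of the 7-day comment period, which began when the filing fee is paid on 17 March 2023), so not before 17 April 2023; done 18 April 2023 — permitted.
Step 3 — 13 and 34 days from 18 April 2023 (when the record is requested) are 1 May 2023 and 22 May 2023 respectively; 28 April 2023 is 3 days too early.

No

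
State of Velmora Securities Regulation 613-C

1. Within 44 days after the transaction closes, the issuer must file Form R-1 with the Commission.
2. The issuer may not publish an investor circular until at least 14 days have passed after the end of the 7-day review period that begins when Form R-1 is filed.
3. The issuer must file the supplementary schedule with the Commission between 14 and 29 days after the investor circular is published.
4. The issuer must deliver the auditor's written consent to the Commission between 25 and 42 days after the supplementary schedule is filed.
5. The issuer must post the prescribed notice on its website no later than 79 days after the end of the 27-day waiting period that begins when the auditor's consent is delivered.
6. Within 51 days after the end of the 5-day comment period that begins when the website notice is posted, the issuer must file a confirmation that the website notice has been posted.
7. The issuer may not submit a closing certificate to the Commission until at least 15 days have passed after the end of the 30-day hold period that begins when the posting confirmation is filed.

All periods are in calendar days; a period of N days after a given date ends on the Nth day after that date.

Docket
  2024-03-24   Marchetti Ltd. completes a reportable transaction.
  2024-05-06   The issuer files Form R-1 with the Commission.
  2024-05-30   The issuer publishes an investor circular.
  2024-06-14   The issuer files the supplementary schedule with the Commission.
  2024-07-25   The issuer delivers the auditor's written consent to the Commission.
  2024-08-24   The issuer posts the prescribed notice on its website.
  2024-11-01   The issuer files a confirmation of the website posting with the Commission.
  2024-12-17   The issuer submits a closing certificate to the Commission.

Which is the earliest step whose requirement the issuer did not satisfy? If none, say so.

Step 1: 44 days after 2024-03-24 (when the transaction closes) is 2024-05-07; completed 2024-05-06, before the deadline.
Step 2: the earliest permitted date is 14 days after 2024-05-13 (end of the 7-day review period, which began when Form R-1 is filed on 2024-05-06), i.e. 2024-05-27; 2024-05-30 is on or after that date.
Step 3: the window is 14–29 days after 2024-05-30 (when the investor circular is published), so 2024-06-13 through 2024-06-28; done 2024-06-14, which is between those dates.
Step 4: the window is 25–42 days after 2024-06-14 (when the supplementary schedule is filed), so 2024-07-09 through 2024-07-26; 2024-07-25 falls inside that range.
Step 5: 79 days after 2024-08-21 (end of the 27-day waiting period, which began when the auditor's consent is delivered on 2024-07-25) is 2024-11-08; done 2024-08-24 — timely.
Step 6: 51 days after 2024-08-29 (end of the 5-day comment period, which began when the website notice is posted on 2024-08-24) is 2024-10-19; 2024-11-01 misses that deadline by 13 days.
The procedure was therefore not followed at step 6.

Step 6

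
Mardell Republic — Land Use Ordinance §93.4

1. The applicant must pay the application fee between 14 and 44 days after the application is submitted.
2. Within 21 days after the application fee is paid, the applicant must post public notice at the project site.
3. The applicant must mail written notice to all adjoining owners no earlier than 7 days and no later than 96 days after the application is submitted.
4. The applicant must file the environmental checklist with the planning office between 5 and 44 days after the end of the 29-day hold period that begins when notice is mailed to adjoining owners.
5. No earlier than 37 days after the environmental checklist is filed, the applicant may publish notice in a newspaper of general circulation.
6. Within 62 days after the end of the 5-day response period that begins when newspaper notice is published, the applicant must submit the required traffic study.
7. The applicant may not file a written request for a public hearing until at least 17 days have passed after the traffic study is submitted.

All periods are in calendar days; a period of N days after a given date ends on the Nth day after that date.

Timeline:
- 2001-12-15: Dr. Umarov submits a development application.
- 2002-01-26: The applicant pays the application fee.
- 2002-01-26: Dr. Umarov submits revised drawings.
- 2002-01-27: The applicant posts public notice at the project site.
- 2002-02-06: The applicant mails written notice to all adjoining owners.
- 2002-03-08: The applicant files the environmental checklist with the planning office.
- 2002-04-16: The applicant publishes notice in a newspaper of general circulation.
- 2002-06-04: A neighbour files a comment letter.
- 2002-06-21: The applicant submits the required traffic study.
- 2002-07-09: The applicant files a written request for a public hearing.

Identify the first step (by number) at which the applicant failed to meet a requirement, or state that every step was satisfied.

Step 1 — 14 and 44 days from 2001-12-15 (when the application is submitted) are 2001-12-29 and 2002-01-28 respectively; done 2002-01-26 — within the window.
Step 2 — counting 21 days from 2002-01-26 (when the application fee is paid) gives a deadline of 2002-02-16; 2002-01-27 is within that limit.
Step 3 — 7 and 96 days from 2001-12-15 (when the application is submitted) are 2001-12-22 and 2002-03-21 respectively; done 2002-02-06, which is between those dates.
Step 4 — 5 and 44 days from 2002-03-07 (end of the 29-day hold period, which began when notice is mailed to adjoining owners on 2002-02-06) are 2002-03-12 and 2002-04-20 respectively; 2002-03-08 is 4 days too early.
No need to go further; step 4 was not satisfied.

Step 4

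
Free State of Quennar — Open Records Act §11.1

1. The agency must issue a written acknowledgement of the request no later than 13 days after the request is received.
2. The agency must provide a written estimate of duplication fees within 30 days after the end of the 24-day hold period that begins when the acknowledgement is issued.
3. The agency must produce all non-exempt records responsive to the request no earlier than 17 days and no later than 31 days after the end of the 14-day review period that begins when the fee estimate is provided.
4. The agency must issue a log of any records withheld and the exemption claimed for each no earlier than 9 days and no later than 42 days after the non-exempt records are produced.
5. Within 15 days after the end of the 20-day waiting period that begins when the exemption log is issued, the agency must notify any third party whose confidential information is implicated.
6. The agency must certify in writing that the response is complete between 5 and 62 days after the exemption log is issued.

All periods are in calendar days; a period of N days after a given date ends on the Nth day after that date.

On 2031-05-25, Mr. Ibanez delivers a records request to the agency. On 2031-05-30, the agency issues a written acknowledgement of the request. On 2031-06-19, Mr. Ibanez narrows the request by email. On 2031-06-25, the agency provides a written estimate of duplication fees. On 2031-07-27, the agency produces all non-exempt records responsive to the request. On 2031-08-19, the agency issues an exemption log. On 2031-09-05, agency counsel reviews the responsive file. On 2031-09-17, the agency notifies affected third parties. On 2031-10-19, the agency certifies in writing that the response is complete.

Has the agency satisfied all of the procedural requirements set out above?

Yes

Step 1 — counting 13 days from 2031-05-25 (when the request is received) gives a deadline of 2031-06-07; 2031-05-30 is within that limit.
Step 2 — counting 30 days from 2031-06-23 (end of the 24-day hold period, which began when the acknowledgement is issued on 2031-05-30) gives a deadline of 2031-07-23; done 2031-06-25 — timely.
Step 3 — 17 and 31 days from 2031-07-09 (end of the 14-day review period, which began when the fee estimate is provided on 2031-06-25) are 2031-07-26 and 2031-08-09 respectively; done 2031-07-27, which is between those dates.
Step 4 — 9 and 42 days from 2031-07-27 (when the non-exempt records are produced) are 2031-08-05 and 2031-09-07 respectively; 2031-08-19 falls inside that range.
Step 5 — counting 15 days from 2031-09-08 (end of the 20-day waiting period, which began when the exemption log is issued on 2031-08-19) gives a deadline of 2031-09-23; 2031-09-17 is within that limit.
Step 6 — 5 and 62 days from 2031-08-19 (when the exemption log is issued) are 2031-08-24 and 2031-10-20 respectively; 2031-10-19 falls inside that range.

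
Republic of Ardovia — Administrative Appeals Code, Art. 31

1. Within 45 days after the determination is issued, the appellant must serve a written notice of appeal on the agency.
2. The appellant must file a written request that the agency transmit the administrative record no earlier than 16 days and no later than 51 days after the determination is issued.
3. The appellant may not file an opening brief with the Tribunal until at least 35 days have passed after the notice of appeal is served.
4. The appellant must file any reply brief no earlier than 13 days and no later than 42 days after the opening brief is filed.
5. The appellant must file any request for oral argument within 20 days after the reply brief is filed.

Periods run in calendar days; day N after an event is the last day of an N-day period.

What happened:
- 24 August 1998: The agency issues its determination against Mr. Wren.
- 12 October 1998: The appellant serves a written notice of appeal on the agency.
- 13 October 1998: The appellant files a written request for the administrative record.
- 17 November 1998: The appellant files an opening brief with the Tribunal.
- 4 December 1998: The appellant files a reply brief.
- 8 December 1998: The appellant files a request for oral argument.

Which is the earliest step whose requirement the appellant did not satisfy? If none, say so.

Step 1

Step 1 — counting 45 days from 24 August 1998 (when the determination is issued) gives a deadline of 8 October 1998; done 12 October 1998 — 4 days late.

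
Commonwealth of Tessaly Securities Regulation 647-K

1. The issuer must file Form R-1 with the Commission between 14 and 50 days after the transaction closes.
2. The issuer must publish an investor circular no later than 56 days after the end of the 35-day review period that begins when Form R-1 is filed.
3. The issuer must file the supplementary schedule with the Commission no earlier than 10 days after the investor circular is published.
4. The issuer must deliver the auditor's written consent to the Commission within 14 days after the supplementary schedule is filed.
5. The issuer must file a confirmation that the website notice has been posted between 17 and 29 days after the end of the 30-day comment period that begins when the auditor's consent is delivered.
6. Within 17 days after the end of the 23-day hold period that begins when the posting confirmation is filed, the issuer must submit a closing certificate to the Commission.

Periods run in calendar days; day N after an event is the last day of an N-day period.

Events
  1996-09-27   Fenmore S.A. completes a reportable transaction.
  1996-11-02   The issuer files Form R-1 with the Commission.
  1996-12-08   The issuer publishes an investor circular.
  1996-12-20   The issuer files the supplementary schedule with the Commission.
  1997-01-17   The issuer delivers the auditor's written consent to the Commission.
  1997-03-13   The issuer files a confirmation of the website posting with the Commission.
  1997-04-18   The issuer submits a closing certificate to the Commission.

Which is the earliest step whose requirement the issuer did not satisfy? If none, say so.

Step 4

Step 1: the window is 14–50 days after 1996-09-27 (when the transaction closes), so 1996-10-11 through 1996-11-16; done 1996-11-02 — within the window.
Step 2: 56 days after 1996-12-07 (end of the 35-day review period, which began when Form R-1 is filed on 1996-11-02) is 1997-02-01; completed 1996-12-08, before the deadline.
Step 3: the earliest permitted date is 10 days after 1996-12-08 (when the investor circular is published), i.e. 1996-12-18; done 1996-12-20 — permitted.
Step 4: 14 days after 1996-12-20 (when the supplementary schedule is filed) is 1997-01-03; not done until 1997-01-17, 14 days after the deadline.
The procedure was therefore not followed at step 4.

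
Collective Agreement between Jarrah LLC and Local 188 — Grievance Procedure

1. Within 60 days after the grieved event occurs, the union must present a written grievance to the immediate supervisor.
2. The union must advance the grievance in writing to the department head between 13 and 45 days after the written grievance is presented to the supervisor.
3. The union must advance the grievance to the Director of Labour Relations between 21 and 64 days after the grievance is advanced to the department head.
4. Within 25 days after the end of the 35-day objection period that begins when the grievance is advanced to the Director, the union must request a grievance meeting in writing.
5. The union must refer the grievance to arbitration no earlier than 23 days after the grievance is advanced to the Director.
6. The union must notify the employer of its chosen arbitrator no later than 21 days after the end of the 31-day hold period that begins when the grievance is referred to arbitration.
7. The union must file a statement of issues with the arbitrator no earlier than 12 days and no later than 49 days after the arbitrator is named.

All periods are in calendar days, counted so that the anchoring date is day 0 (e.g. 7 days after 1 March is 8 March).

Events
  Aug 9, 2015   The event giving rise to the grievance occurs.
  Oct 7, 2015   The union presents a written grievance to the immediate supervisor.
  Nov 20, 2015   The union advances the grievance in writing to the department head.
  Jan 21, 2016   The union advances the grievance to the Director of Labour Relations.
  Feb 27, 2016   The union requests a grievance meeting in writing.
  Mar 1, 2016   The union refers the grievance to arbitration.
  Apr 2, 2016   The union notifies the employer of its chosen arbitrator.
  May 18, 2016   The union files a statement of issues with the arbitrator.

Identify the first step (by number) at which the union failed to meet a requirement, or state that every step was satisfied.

(1) due by Aug 9, 2015 + 60 days = Oct 8, 2015; Oct 7, 2015 is within that limit.
(2) the permitted window runs from Oct 7, 2015 + 13 = Oct 20, 2015 to Oct 7, 2015 + 45 = Nov 21, 2015; done Nov 20, 2015, which is between those dates.
(3) the permitted window runs from Nov 20, 2015 + 21 = Dec 11, 2015 to Nov 20, 2015 + 64 = Jan 23, 2016; Jan 21, 2016 falls inside that range.
(4) due by Feb 25, 2016 + 25 days = Mar 21, 2016; Feb 27, 2016 is within that limit.
(5) permitted from Jan 21, 2016 + 23 days = Feb 13, 2016 onward; done Mar 1, 2016 — permitted.
(6) due by Apr 1, 2016 + 21 days = Apr 22, 2016; completed Apr 2, 2016, before the deadline.
(7) the permitted window runs from Apr 2, 2016 + 12 = Apr 14, 2016 to Apr 2, 2016 + 49 = May 21, 2016; May 18, 2016 falls inside that range.

None — every step was satisfied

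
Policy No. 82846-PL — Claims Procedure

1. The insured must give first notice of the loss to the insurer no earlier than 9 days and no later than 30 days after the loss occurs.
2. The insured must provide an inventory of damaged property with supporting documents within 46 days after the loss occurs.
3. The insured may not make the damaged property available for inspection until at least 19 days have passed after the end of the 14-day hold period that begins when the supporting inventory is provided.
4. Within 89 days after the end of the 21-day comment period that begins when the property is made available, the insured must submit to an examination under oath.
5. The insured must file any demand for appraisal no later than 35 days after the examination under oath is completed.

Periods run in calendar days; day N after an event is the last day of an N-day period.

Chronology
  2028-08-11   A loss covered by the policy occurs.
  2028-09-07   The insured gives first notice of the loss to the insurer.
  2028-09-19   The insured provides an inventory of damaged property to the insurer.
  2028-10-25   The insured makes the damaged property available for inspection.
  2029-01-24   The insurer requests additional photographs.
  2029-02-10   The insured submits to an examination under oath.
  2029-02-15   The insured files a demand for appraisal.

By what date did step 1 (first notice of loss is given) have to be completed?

Step 1 runs from 2028-08-11, when the loss occurs. The window is 9–30 days after 2028-08-11; it closes on 2028-09-10.

2028-09-10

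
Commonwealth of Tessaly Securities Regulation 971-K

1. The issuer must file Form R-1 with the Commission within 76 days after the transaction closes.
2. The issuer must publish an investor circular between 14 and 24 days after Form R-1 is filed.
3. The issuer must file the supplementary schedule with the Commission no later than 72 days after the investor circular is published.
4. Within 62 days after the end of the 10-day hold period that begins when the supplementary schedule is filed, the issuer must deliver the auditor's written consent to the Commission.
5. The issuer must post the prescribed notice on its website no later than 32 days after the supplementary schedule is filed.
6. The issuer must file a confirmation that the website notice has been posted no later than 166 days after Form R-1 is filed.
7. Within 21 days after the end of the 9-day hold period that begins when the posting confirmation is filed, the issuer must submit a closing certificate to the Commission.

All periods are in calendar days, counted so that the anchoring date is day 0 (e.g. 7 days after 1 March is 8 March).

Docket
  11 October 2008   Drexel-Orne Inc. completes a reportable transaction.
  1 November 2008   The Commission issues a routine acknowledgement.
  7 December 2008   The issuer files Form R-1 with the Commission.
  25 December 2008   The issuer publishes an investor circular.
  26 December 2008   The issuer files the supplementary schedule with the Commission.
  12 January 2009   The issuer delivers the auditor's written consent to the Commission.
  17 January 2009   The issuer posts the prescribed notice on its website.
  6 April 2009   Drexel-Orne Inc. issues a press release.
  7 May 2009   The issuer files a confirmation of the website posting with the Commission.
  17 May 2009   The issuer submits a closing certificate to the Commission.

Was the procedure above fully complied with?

Yes

Step 1: 76 days after 11 October 2008 (when the transaction closes) is 26 December 2008; 7 December 2008 is within that limit.
Step 2: the window is 14–24 days after 7 December 2008 (when Form R-1 is filed), so 21 December 2008 through 31 December 2008; done 25 December 2008 — within the window.
Step 3: 72 days after 25 December 2008 (when the investor circular is published) is 7 March 2009; 26 December 2008 is within that limit.
Step 4: 62 days after 5 January 2009 (end of the 10-day hold period, which began when the supplementary schedule is filed on 26 December 2008) is 8 March 2009; done 12 January 2009 — timely.
Step 5: 32 days after 26 December 2008 (when the supplementary schedule is filed) is 27 January 2009; done 17 January 2009 — timely.
Step 6: 166 days after 7 December 2008 (when Form R-1 is filed) is 22 May 2009; done 7 May 2009 — timely.
Step 7: 21 days after 16 May 2009 (end of the 9-day hold period, which began when the posting confirmation is filed on 7 May 2009) is 6 June 2009; completed 17 May 2009, before the deadline.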